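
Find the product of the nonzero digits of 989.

648

9×8×9 = 648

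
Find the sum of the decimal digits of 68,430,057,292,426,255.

6+8+4+3+0+0+5+7+2+9+2+4+2+6+2+5+5 = 70

70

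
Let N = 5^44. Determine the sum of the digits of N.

5^44 = 5684341886080801486968994140625
Sum of its 31 digits: 151.

151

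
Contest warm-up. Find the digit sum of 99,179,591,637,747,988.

109

9+9+1+7+9+5+9+1+6+3+7+7+4+7+9+8+8 = 109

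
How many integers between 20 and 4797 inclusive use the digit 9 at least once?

1232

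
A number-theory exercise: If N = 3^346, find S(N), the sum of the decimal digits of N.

711

3^346 = 1213260708003974992012898529975588858068441902580200298146946793277014421211208978085667381424154114220135163522651640338442153620575775780658053144372639176842909929
Sum of its 166 digits: 711.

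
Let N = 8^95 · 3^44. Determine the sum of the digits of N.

423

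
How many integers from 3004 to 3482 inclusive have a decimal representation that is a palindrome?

The integers in [3004, 3482] that have a decimal representation that is a palindrome: 3113, 3223, 3333, 3443.
4 qualify.

4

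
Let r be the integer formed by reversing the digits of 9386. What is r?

Reversing 9386 gives 6839.

6839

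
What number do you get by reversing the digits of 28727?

72782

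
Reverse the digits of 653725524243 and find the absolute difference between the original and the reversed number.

311299996887

Reverse of 653725524243 is 342425527356.
|653725524243 − 342425527356| = 311299996887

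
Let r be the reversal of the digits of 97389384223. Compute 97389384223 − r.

Reverse of 97389384223 is 32248398379.
97389384223 − 32248398379 = 65140985844

65140985844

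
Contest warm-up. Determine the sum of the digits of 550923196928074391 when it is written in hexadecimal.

550923196928074391 in base 16 is 7A545BA8B6BA297.
Digit sum: 7+10+5+4+5+11+10+8+11+6+11+10+2+9+7 = 116.

116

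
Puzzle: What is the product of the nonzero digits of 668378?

6×6×8×3×7×8 = 48384

48384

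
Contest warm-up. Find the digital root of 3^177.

9

The digital root of n equals n mod 9 (or 9 when 9 | n), so we need 3^177 mod 9.
3^177 ≡ 0 (mod 9), so the digital root is 9.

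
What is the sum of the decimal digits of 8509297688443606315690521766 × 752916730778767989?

8509297688443606315690521766 × 752916730778767989 = 6406792596806287505248631170428551962068548574
Sum of its 46 digits: 216.

216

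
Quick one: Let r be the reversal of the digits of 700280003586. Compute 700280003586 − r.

Reverse of 700280003586 is 685300082007.
700280003586 − 685300082007 = 14979921579

14979921579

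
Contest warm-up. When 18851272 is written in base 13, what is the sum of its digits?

18851272 in base 13 is 3BA05CB.
Digit sum: 3+11+10+0+5+12+11 = 52.

52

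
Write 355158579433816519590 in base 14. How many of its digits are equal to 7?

355158579433816519590 in base 14 is B90D9A495376A2A5DC.
The digit 7 appears 1 time.

1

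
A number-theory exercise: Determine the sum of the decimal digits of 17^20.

82

17^20 = 4064231406647572522401601
Sum of its 25 digits: 82.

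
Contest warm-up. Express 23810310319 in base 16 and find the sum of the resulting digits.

23810310319 in base 16 is 58B3480AF.
Digit sum: 5+8+11+3+4+8+0+10+15 = 64.

64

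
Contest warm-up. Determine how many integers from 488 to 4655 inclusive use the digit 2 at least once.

1848

The integers in [488, 4655] that use the digit 2 at least once: 492, 502, 512, 520, 521, 522, …, 4642, 4652.
1848 qualify.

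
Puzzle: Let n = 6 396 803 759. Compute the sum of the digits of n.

56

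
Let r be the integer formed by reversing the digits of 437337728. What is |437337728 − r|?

Reverse of 437337728 is 827733734.
|437337728 − 827733734| = 390396006

390396006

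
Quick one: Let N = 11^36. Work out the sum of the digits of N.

172

11^36 = 30912680532870672635673352936887453361
Sum of its 38 digits: 172.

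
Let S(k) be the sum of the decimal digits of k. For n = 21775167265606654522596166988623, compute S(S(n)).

First digit sum: 154.
1+5+4 = 10.

10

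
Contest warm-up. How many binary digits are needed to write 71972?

17

71972 in base 2 is 10001100100100100, which has 17 digits.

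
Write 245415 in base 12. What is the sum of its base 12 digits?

245415 in base 12 is BA033.
Digit sum: 11+10+0+3+3 = 27.

27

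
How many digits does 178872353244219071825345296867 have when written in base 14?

26

178872353244219071825345296867 in base 14 is 3D9175D9499559D3D3D9ACC923, which has 26 digits.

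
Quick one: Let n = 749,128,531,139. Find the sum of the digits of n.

53

7+4+9+1+2+8+5+3+1+1+3+9 = 53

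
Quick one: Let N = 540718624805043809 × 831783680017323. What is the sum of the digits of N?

540718624805043809 × 831783680017323 = 449760927594245490748734893903307
Sum of its 33 digits: 165.

165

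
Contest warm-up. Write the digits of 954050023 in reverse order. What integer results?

320050459

Reversing 954050023 gives 320050459.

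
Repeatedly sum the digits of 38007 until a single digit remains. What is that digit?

3+8+0+0+7 = 18
1+8 = 9

9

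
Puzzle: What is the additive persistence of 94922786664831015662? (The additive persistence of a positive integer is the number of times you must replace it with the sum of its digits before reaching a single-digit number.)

3

94922786664831015662 → 95 → 14 → 5 (3 steps)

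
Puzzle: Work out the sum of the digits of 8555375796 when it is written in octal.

51

8555375796 in base 8 is 77574126264.
Digit sum: 7+7+5+7+4+1+2+6+2+6+4 = 51.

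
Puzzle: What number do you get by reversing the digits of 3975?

Reversing 3975 gives 5793.

5793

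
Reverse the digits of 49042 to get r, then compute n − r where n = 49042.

Reverse of 49042 is 24094.
49042 − 24094 = 24948

24948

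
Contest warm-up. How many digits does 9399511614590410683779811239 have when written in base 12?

26

9399511614590410683779811239 in base 12 is 9A2A257532816478267536691B, which has 26 digits.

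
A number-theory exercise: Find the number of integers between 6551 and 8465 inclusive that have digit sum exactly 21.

The integers in [6551, 8465] that have digit sum exactly 21: 6555, 6564, 6573, 6582, 6591, 6609, …, 8454, 8463.
151 qualify.

151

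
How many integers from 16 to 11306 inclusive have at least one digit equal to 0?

The integers in [16, 11306] that have at least one digit equal to 0: 20, 30, 40, 50, 60, 70, …, 11305, 11306.
3763 qualify.

3763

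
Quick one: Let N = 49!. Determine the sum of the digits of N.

225

49! = 608281864034267560872252163321295376887552831379210240000000000
Sum of its 63 digits: 225.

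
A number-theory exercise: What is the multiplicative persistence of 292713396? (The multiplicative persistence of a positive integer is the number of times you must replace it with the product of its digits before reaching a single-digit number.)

292713396 → 122472 → 224 → 16 → 6 (4 steps)

4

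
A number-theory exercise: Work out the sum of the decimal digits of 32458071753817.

61

3+2+4+5+8+0+7+1+7+5+3+8+1+7 = 61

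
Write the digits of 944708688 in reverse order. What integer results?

886807449

Reversing 944708688 gives 886807449.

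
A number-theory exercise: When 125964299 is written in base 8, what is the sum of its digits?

125964299 in base 8 is 740410013.
Digit sum: 7+4+0+4+1+0+0+1+3 = 20.

20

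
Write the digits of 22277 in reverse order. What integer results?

77222

Reversing 22277 gives 77222.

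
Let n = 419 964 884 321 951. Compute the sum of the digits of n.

74

4+1+9+9+6+4+8+8+4+3+2+1+9+5+1 = 74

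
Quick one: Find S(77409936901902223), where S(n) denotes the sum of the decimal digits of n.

73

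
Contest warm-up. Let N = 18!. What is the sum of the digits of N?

18! = 6402373705728000
Sum of its 16 digits: 54.

54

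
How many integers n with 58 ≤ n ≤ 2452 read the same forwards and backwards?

109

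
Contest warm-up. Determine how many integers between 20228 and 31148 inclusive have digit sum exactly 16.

The integers in [20228, 31148] that have digit sum exactly 16: 20239, 20248, 20257, 20266, 20275, 20284, …, 31138, 31147.
614 qualify.

614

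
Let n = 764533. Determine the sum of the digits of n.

28

7+6+4+5+3+3 = 28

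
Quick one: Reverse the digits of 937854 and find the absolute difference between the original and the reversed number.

479115

Reverse of 937854 is 458739.
|937854 − 458739| = 479115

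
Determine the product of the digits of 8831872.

21504

8×8×3×1×8×7×2 = 21504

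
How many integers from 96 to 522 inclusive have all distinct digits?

The integers in [96, 522] that have all distinct digits: 96, 97, 98, 102, 103, 104, …, 520, 521.
309 qualify.

309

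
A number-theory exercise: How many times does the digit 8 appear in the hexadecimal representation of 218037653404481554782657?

218037653404481554782657 in base 16 is 2E2BD849BE60C76C99C1.
The digit 8 appears 1 time.

1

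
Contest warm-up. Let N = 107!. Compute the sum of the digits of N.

107! = 12265202031961379393517517010387338887131568154382945052653251412013535324922144249034658613287059061933743916719318560380966506520420000368175349760000000000000000000000000
Sum of its 173 digits: 594.

594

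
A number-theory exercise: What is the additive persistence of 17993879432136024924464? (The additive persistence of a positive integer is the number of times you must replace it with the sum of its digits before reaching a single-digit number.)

17993879432136024924464 → 107 → 8 (2 steps)

2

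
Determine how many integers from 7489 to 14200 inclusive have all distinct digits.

The integers in [7489, 14200] that have all distinct digits: 7489, 7490, 7491, 7492, 7493, 7495, …, 14097, 14098.
2290 qualify.

2290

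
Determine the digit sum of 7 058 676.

7+0+5+8+6+7+6 = 39

39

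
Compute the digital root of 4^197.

7

The digital root of n equals n mod 9 (or 9 when 9 | n), so we need 4^197 mod 9.
4^197 ≡ 7 (mod 9), so the digital root is 7.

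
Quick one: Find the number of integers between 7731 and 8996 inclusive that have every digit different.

616

The integers in [7731, 8996] that have every digit different: 7801, 7802, 7803, 7804, 7805, 7806, …, 8975, 8976.
616 qualify.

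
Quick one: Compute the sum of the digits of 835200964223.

44

8+3+5+2+0+0+9+6+4+2+2+3 = 44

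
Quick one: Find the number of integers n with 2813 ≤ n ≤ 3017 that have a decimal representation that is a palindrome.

3

The integers in [2813, 3017] that have a decimal representation that is a palindrome: 2882, 2992, 3003.
3 qualify.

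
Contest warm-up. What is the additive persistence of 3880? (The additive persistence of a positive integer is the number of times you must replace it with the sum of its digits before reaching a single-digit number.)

3

3880 → 19 → 10 → 1 (3 steps)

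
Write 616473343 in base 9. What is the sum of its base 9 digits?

616473343 in base 9 is 1528002401.
Digit sum: 1+5+2+8+0+0+2+4+0+1 = 23.

23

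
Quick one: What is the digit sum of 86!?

86! = 24227095383672732381765523203441259715284870552429381750838764496720162249742450276789464634901319465571660595200000000000000000000
Sum of its 131 digits: 495.

495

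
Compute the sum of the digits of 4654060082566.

52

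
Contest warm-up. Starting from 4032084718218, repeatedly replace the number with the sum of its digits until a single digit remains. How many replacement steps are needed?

4032084718218 → 48 → 12 → 3 (3 steps)

3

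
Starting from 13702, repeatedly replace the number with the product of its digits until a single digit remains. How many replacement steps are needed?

1

13702 → 0 (1 step)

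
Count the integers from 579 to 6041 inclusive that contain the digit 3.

The integers in [579, 6041] that contain the digit 3: 583, 593, 603, 613, 623, 630, …, 6038, 6039.
2175 qualify.

2175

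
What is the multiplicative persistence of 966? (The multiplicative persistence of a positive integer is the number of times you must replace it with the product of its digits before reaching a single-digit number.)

966 → 324 → 24 → 8 (3 steps)

3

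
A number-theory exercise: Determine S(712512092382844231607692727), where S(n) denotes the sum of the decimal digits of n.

110

7+1+2+5+1+2+0+9+2+3+8+2+8+4+4+2+3+1+6+0+7+6+9+2+7+2+7 = 110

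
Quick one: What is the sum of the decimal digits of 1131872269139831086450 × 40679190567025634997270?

225

1131872269139831086450 × 40679190567025634997270 = 46043647733870917478419589792299406883991500
Sum of its 44 digits: 225.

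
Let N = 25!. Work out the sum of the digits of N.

72

25! = 15511210043330985984000000
Sum of its 26 digits: 72.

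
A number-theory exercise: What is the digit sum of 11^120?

11^120 = 92709068817830061978520606494193845859707401497097037749844778027824097442147966967457359038488841338006006032592594389655201
Sum of its 125 digits: 595.

595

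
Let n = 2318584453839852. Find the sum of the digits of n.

78

2+3+1+8+5+8+4+4+5+3+8+3+9+8+5+2 = 78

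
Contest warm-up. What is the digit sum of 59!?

59! = 138683118545689835737939019720389406345902876772687432540821294940160000000000000
Sum of its 81 digits: 324.

324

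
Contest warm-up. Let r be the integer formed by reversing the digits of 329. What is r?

923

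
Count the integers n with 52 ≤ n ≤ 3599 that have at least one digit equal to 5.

The integers in [52, 3599] that have at least one digit equal to 5: 52, 53, 54, 55, 56, 57, …, 3598, 3599.
1001 qualify.

1001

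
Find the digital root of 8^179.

The digital root of n equals n mod 9 (or 9 when 9 | n), so we need 8^179 mod 9.
8^179 ≡ 8 (mod 9), so the digital root is 8.

8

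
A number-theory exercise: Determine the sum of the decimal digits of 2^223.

290

2^223 = 13479973333575319897333507543509815336818572211270286240551805124608
Sum of its 68 digits: 290.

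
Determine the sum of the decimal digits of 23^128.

808

23^128 = 2000612648629959995276248258052845981466645169564561504239898419495511098518977028822341921918172867228616152721671788220528789707166046954666106519124223945775690211103892481
Sum of its 175 digits: 808.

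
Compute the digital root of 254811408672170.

2

2+5+4+8+1+1+4+0+8+6+7+2+1+7+0 = 56
5+6 = 11
1+1 = 2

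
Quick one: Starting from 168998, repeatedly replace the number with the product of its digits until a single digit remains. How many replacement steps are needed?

2

168998 → 31104 → 0 (2 steps)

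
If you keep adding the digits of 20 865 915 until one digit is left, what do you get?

2+0+8+6+5+9+1+5 = 36
3+6 = 9

9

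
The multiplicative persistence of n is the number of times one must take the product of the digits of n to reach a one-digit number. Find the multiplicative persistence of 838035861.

1

838035861 → 0 (1 step)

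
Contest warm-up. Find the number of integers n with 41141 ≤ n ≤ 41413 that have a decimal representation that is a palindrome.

2

The integers in [41141, 41413] that have a decimal representation that is a palindrome: 41214, 41314.
2 qualify.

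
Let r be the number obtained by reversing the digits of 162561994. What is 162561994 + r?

Reverse of 162561994 is 499165261.
162561994 + 499165261 = 661727255

661727255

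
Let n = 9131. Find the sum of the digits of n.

9+1+3+1 = 14

14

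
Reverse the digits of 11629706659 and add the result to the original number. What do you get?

Reverse of 11629706659 is 95660792611.
11629706659 + 95660792611 = 107290499270

107290499270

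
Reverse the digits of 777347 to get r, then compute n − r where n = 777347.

33570

Reverse of 777347 is 743777.
777347 − 743777 = 33570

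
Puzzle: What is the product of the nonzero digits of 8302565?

7200

8×3×2×5×6×5 = 7200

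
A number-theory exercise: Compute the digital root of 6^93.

The digital root of n equals n mod 9 (or 9 when 9 | n), so we need 6^93 mod 9.
6^93 ≡ 0 (mod 9), so the digital root is 9.

9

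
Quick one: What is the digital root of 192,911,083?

7

1+9+2+9+1+1+0+8+3 = 34
3+4 = 7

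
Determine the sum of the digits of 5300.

5+3+0+0 = 8

8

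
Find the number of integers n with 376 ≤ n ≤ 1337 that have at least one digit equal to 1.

The integers in [376, 1337] that have at least one digit equal to 1: 381, 391, 401, 410, 411, 412, …, 1336, 1337.
454 qualify.

454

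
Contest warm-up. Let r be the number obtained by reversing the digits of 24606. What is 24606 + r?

Reverse of 24606 is 60642.
24606 + 60642 = 85248

85248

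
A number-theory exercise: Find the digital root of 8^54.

The digital root of n equals n mod 9 (or 9 when 9 | n), so we need 8^54 mod 9.
8^54 ≡ 1 (mod 9), so the digital root is 1.

1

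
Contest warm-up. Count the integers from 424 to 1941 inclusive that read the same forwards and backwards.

67

The integers in [424, 1941] that read the same forwards and backwards: 424, 434, 444, 454, 464, 474, …, 1771, 1881.
67 qualify.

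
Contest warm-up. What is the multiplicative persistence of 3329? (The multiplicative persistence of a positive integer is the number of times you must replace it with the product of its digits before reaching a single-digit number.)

3

3329 → 162 → 12 → 2 (3 steps)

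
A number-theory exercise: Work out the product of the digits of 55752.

1750

5×5×7×5×2 = 1750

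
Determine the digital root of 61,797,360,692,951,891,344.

1

6+1+7+9+7+3+6+0+6+9+2+9+5+1+8+9+1+3+4+4 = 100
1+0+0 = 1
(Equivalently, 61,797,360,692,951,891,344 mod 9 = 1.)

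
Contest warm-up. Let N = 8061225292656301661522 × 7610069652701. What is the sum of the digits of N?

8061225292656301661522 × 7610069652701 = 61346485963229458671057815795070922
Sum of its 35 digits: 166.

166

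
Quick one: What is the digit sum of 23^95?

23^95 = 2312833779424595518571890371063157173566902766648913627905937923013492798401100027166418903292964157477852965912389583783760471207
Sum of its 130 digits: 596.

596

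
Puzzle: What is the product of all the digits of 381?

3×8×1 = 24

24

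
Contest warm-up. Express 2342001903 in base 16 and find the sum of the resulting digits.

78

2342001903 in base 16 is 8B981CEF.
Digit sum: 8+11+9+8+1+12+14+15 = 78.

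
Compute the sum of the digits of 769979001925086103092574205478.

7+6+9+9+7+9+0+0+1+9+2+5+0+8+6+1+0+3+0+9+2+5+7+4+2+0+5+4+7+8 = 135

135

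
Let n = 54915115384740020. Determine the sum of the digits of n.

59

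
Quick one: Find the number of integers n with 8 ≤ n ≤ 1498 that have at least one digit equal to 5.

365

The integers in [8, 1498] that have at least one digit equal to 5: 15, 25, 35, 45, 50, 51, …, 1485, 1495.
365 qualify.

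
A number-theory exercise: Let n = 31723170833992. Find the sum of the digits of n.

3+1+7+2+3+1+7+0+8+3+3+9+9+2 = 58

58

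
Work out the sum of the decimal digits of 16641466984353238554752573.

122

1+6+6+4+1+4+6+6+9+8+4+3+5+3+2+3+8+5+5+4+7+5+2+5+7+3 = 122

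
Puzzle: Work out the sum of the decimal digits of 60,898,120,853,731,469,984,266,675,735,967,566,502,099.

212

6+0+8+9+8+1+2+0+8+5+3+7+3+1+4+6+9+9+8+4+2+6+6+6+7+5+7+3+5+9+6+7+5+6+6+5+0+2+0+9+9 = 212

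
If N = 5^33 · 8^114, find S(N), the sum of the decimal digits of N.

5^33 · 8^114 = 1042962419883256876169444192465601618458351817556959360325703910069443225478828393565899456512000000000000000000000000000000000
Sum of its 127 digits: 440.

440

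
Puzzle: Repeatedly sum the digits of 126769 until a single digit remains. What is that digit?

4

1+2+6+7+6+9 = 31
3+1 = 4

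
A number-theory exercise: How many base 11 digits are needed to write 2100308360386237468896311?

24

2100308360386237468896311 in base 11 is 2388A7A13777847080635A43, which has 24 digits.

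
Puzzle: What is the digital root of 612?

9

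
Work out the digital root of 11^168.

1

The digital root of n equals n mod 9 (or 9 when 9 | n), so we need 11^168 mod 9.
11^168 ≡ 1 (mod 9), so the digital root is 1.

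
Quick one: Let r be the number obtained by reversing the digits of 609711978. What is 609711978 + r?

1488829884

Reverse of 609711978 is 879117906.
609711978 + 879117906 = 1488829884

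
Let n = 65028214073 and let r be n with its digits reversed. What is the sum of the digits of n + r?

Reversal of 65028214073 is 37041282056; 65028214073 + 37041282056 = 102069496129.
Digit sum of 102069496129: 1+0+2+0+6+9+4+9+6+1+2+9 = 49.

49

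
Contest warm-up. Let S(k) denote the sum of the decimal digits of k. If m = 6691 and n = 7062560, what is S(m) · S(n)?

572

S(6691) = 6+6+9+1 = 22.
S(7062560) = 7+0+6+2+5+6+0 = 26.
22 · 26 = 572.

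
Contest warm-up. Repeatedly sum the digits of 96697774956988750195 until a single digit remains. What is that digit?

9+6+6+9+7+7+7+4+9+5+6+9+8+8+7+5+0+1+9+5 = 127
1+2+7 = 10
1+0 = 1

1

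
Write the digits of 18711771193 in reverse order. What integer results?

39117711781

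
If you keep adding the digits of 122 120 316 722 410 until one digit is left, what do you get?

7

1+2+2+1+2+0+3+1+6+7+2+2+4+1+0 = 34
3+4 = 7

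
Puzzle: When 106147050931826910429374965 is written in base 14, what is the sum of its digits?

183

106147050931826910429374965 in base 14 is 668946BC289C56C88CB26D7.
Digit sum: 6+6+8+9+4+6+11+12+2+8+9+12+5+6+12+8+8+12+11+2+6+13+7 = 183.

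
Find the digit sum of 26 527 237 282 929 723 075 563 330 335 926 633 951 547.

181

2+6+5+2+7+2+3+7+2+8+2+9+2+9+7+2+3+0+7+5+5+6+3+3+3+0+3+3+5+9+2+6+6+3+3+9+5+1+5+4+7 = 181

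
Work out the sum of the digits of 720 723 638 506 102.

52

7+2+0+7+2+3+6+3+8+5+0+6+1+0+2 = 52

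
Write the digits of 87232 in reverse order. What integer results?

Reversing 87232 gives 23278.

23278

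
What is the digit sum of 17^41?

206

17^41 = 280805607755268602048174614102036928492604365174417
Sum of its 51 digits: 206.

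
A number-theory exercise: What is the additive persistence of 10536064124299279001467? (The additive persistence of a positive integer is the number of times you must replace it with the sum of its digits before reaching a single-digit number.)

3

10536064124299279001467 → 88 → 16 → 7 (3 steps)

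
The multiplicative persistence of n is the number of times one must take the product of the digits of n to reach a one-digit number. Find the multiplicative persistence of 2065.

2065 → 0 (1 step)

1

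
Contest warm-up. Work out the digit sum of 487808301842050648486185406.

118

4+8+7+8+0+8+3+0+1+8+4+2+0+5+0+6+4+8+4+8+6+1+8+5+4+0+6 = 118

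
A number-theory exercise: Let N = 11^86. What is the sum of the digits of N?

11^86 = 362886593255124255194791477358808981270609809471944990809879058292055075790399576845456361
Sum of its 90 digits: 454.

454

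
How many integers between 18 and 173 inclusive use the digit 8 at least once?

The integers in [18, 173] that use the digit 8 at least once: 18, 28, 38, 48, 58, 68, …, 158, 168.
25 qualify.

25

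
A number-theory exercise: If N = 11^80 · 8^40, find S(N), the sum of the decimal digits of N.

562

11^80 · 8^40 = 272279091179883043439303330899907376159257016553084618621819033535342278927877799996507214426413917441908697603428581376
Sum of its 120 digits: 562.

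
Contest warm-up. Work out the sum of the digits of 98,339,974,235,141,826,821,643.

108

9+8+3+3+9+9+7+4+2+3+5+1+4+1+8+2+6+8+2+1+6+4+3 = 108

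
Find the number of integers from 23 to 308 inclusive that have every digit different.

221

The integers in [23, 308] that have every digit different: 23, 24, 25, 26, 27, 28, …, 307, 308.
221 qualify.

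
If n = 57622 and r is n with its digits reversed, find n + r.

80297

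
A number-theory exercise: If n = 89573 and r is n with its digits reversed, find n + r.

Reverse of 89573 is 37598.
89573 + 37598 = 127171

127171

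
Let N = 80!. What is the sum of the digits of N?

450

80! = 71569457046263802294811533723186532165584657342365752577109445058227039255480148842668944867280814080000000000000000000
Sum of its 119 digits: 450.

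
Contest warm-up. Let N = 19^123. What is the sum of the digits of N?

19^123 = 19350532343726363498203868587973908444377931967947296665887049669756218229844943313694996181320541690515481560138616867339439539926138548341491862532409969259
Sum of its 158 digits: 784.

784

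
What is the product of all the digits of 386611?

3×8×6×6×1×1 = 864

864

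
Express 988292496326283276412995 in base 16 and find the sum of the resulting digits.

135

988292496326283276412995 in base 16 is D147718E5AB21EF16843.
Digit sum: 13+1+4+7+7+1+8+14+5+10+11+2+1+14+15+1+6+8+4+3 = 135.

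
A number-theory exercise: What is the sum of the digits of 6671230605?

6+6+7+1+2+3+0+6+0+5 = 36

36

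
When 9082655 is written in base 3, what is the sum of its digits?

9082655 in base 3 is 122002110001122.
Digit sum: 1+2+2+0+0+2+1+1+0+0+0+1+1+2+2 = 15.

15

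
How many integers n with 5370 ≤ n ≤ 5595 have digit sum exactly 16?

17

The integers in [5370, 5595] that have digit sum exactly 16: 5371, 5380, 5407, 5416, 5425, 5434, …, 5551, 5560.
17 qualify.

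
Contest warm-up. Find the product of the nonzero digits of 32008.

3×2×8 = 48

48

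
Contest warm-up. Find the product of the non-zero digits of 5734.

420

5×7×3×4 = 420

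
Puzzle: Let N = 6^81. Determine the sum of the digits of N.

6^81 = 1072139461476102327188594863736626789369714638009610458844102656
Sum of its 64 digits: 288.

288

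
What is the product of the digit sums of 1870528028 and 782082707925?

S(1870528028) = 1+8+7+0+5+2+8+0+2+8 = 41.
S(782082707925) = 7+8+2+0+8+2+7+0+7+9+2+5 = 57.
41 · 57 = 2337.

2337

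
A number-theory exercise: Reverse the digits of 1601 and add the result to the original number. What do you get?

2662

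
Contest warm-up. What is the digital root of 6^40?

The digital root of n equals n mod 9 (or 9 when 9 | n), so we need 6^40 mod 9.
6^40 ≡ 0 (mod 9), so the digital root is 9.

9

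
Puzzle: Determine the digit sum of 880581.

8+8+0+5+8+1 = 30

30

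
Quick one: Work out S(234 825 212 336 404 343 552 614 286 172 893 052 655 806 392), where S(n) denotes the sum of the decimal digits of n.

2+3+4+8+2+5+2+1+2+3+3+6+4+0+4+3+4+3+5+5+2+6+1+4+2+8+6+1+7+2+8+9+3+0+5+2+6+5+5+8+0+6+3+9+2 = 179

179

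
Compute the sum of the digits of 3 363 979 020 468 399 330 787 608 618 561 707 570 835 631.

202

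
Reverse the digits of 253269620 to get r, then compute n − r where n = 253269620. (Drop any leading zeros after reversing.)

226307268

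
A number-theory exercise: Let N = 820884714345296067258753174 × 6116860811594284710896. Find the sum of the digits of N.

144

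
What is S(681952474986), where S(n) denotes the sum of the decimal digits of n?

69

6+8+1+9+5+2+4+7+4+9+8+6 = 69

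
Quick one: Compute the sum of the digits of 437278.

31

4+3+7+2+7+8 = 31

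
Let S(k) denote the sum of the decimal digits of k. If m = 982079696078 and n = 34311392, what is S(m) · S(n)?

1846

S(982079696078) = 9+8+2+0+7+9+6+9+6+0+7+8 = 71.
S(34311392) = 3+4+3+1+1+3+9+2 = 26.
71 · 26 = 1846.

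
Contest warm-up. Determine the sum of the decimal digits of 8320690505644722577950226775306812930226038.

178

8+3+2+0+6+9+0+5+0+5+6+4+4+7+2+2+5+7+7+9+5+0+2+2+6+7+7+5+3+0+6+8+1+2+9+3+0+2+2+6+0+3+8 = 178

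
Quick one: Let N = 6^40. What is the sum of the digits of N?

171

6^40 = 13367494538843734067838845976576
Sum of its 32 digits: 171.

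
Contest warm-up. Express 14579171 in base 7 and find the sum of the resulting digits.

29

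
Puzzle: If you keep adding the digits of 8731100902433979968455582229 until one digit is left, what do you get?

5

8+7+3+1+1+0+0+9+0+2+4+3+3+9+7+9+9+6+8+4+5+5+5+8+2+2+2+9 = 131
1+3+1 = 5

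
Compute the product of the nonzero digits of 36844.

2304

3×6×8×4×4 = 2304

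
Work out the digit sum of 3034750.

3+0+3+4+7+5+0 = 22

22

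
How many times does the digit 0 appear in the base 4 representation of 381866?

1

381866 in base 4 is 1131032222.
The digit 0 appears 1 time.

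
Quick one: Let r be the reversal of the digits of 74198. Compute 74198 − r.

Reverse of 74198 is 89147.
74198 − 89147 = -14949

-14949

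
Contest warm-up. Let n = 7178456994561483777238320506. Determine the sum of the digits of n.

137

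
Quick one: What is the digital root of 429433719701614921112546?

4+2+9+4+3+3+7+1+9+7+0+1+6+1+4+9+2+1+1+1+2+5+4+6 = 92
9+2 = 11
1+1 = 2

2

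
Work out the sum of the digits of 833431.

22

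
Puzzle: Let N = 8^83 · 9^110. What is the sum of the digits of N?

8^83 · 9^110 = 837808879010810903939213700793907666591044759410788272102996760365074407524038830280383214662832309530744473220225121128276170580777063205117305770583042756525475205132609872986112
Sum of its 180 digits: 738.

738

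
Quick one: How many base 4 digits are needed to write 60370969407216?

23

60370969407216 in base 4 is 31232200312023322323300, which has 23 digits.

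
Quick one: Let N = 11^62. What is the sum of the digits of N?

11^62 = 36842278384511590048508364738593731731323648223070468723255659721
Sum of its 65 digits: 283.

283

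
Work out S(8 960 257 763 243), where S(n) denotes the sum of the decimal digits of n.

8+9+6+0+2+5+7+7+6+3+2+4+3 = 62

62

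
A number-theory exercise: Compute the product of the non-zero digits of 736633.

6804

7×3×6×6×3×3 = 6804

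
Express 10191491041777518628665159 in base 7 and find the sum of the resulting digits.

10191491041777518628665159 in base 7 is 311043465143131241633563541466.
Digit sum: 3+1+1+0+4+3+4+6+5+1+4+3+1+3+1+2+4+1+6+3+3+5+6+3+5+4+1+4+6+6 = 99.

99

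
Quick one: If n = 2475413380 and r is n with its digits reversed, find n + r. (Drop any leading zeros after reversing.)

Reverse of 2475413380 is 833145742.
2475413380 + 833145742 = 3308559122

3308559122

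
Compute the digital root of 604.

1

6+0+4 = 10
1+0 = 1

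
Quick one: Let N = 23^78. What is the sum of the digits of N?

23^78 = 16397257218987799102481750240435915127423202162980618558306068975244248784823204354849013987593911694566769
Sum of its 107 digits: 496.

496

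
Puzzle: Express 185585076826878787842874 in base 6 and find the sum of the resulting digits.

185585076826878787842874 in base 6 is 501154202242231203301453344134.
Digit sum: 5+0+1+1+5+4+2+0+2+2+4+2+2+3+1+2+0+3+3+0+1+4+5+3+3+4+4+1+3+4 = 74.

74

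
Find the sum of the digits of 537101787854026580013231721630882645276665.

5+3+7+1+0+1+7+8+7+8+5+4+0+2+6+5+8+0+0+1+3+2+3+1+7+2+1+6+3+0+8+8+2+6+4+5+2+7+6+6+6+5 = 171

171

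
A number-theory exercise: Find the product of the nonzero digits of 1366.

108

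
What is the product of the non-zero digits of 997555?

9×9×7×5×5×5 = 70875

70875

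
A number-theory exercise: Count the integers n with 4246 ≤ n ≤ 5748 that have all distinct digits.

741

The integers in [4246, 5748] that have all distinct digits: 4250, 4251, 4253, 4256, 4257, 4258, …, 5746, 5748.
741 qualify.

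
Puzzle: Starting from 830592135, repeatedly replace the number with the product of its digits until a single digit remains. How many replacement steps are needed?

830592135 → 0 (1 step)

1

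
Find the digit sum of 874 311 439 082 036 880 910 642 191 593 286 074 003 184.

168

8+7+4+3+1+1+4+3+9+0+8+2+0+3+6+8+8+0+9+1+0+6+4+2+1+9+1+5+9+3+2+8+6+0+7+4+0+0+3+1+8+4 = 168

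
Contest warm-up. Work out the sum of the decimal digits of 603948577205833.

6+0+3+9+4+8+5+7+7+2+0+5+8+3+3 = 70

70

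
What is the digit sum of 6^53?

216

6^53 = 174588755932389037098918153698611839369216
Sum of its 42 digits: 216.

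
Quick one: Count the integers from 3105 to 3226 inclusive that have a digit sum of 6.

4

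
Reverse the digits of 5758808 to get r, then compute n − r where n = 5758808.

Reverse of 5758808 is 8088575.
5758808 − 8088575 = -2329767

-2329767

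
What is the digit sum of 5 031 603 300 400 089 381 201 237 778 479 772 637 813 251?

5+0+3+1+6+0+3+3+0+0+4+0+0+0+8+9+3+8+1+2+0+1+2+3+7+7+7+8+4+7+9+7+7+2+6+3+7+8+1+3+2+5+1 = 163

163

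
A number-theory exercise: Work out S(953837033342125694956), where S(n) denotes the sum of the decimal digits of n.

9+5+3+8+3+7+0+3+3+3+4+2+1+2+5+6+9+4+9+5+6 = 97

97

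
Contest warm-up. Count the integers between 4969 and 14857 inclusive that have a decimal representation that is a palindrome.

The integers in [4969, 14857] that have a decimal representation that is a palindrome: 4994, 5005, 5115, 5225, 5335, 5445, …, 14741, 14841.
100 qualify.

100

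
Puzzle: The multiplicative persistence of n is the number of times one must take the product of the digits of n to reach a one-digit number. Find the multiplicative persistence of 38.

2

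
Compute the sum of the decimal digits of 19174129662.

48

1+9+1+7+4+1+2+9+6+6+2 = 48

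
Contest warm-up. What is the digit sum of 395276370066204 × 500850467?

111

395276370066204 × 500850467 = 197974354541723094317268
Sum of its 24 digits: 111.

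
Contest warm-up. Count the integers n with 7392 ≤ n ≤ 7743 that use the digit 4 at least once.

147

The integers in [7392, 7743] that use the digit 4 at least once: 7394, 7400, 7401, 7402, 7403, 7404, …, 7742, 7743.
147 qualify.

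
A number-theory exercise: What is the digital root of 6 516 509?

5

6+5+1+6+5+0+9 = 32
3+2 = 5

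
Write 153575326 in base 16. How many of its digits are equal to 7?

1

153575326 in base 16 is 9275F9E.
The digit 7 appears 1 time.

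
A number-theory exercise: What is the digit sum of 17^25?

152

17^25 = 5770627412348402378939569991057
Sum of its 31 digits: 152.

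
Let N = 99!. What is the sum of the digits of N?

99! = 933262154439441526816992388562667004907159682643816214685929638952175999932299156089414639761565182862536979208272237582511852109168640000000000000000000000
Sum of its 156 digits: 648.

648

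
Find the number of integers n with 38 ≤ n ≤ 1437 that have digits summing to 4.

21

The integers in [38, 1437] that have digits summing to 4: 40, 103, 112, 121, 130, 202, …, 1210, 1300.
21 qualify.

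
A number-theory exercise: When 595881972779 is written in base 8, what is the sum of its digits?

44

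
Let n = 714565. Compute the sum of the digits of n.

7+1+4+5+6+5 = 28

28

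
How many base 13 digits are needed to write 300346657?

300346657 in base 13 is 4A2BC820, which has 8 digits.

8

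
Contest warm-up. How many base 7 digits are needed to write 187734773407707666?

187734773407707666 in base 7 is 223200260532422656620, which has 21 digits.

21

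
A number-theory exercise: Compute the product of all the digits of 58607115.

0

5×8×6×0×7×1×1×5 = 0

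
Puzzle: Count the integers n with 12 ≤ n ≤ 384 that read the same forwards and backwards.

The integers in [12, 384] that read the same forwards and backwards: 22, 33, 44, 55, 66, 77, …, 373, 383.
37 qualify.

37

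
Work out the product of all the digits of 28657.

3360

2×8×6×5×7 = 3360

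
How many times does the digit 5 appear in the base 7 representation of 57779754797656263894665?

5

57779754797656263894665 in base 7 is 610410515341543544053466423.
The digit 5 appears 5 times.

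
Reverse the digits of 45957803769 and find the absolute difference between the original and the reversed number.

50773072185

Reverse of 45957803769 is 96730875954.
|45957803769 − 96730875954| = 50773072185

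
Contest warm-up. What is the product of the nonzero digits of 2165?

60

2×1×6×5 = 60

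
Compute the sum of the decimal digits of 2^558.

2^558 = 943490606205385338060388645247067222729230305104110107094051575061406040598037213021531681294414691885367093757690961224942646157481198158140358562858174010912348831744
Sum of its 168 digits: 676.

676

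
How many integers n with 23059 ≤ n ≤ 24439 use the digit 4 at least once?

The integers in [23059, 24439] that use the digit 4 at least once: 23064, 23074, 23084, 23094, 23104, 23114, …, 24438, 24439.
696 qualify.

696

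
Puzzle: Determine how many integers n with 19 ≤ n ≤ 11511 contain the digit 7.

3804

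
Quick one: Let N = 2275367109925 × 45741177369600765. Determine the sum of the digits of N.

114

2275367109925 × 45741177369600765 = 104077970556035306209119092625
Sum of its 30 digits: 114.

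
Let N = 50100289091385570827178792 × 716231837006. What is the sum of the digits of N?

50100289091385570827178792 × 716231837006 = 35883422090454750003392189146563976752
Sum of its 38 digits: 165.

165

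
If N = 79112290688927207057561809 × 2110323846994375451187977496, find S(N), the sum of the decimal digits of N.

225

79112290688927207057561809 × 2110323846994375451187977496 = 166952553631194172960068602682159472093704855721050264
Sum of its 54 digits: 225.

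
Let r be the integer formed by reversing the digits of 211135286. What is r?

682531112

Reversing 211135286 gives 682531112.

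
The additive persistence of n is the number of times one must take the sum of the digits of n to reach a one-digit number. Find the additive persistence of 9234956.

9234956 → 38 → 11 → 2 (3 steps)

3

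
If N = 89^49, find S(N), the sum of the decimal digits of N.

89^49 = 331215250758990515246318870841230909491926823741104503631347502566710897655956027951559072814809
Sum of its 96 digits: 413.

413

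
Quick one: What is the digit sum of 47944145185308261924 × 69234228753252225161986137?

198

47944145185308261924 × 69234228753252225161986137 = 3319375915138768500652707147471015403252947588
Sum of its 46 digits: 198.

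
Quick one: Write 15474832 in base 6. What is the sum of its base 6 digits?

15474832 in base 6 is 1311402424.
Digit sum: 1+3+1+1+4+0+2+4+2+4 = 22.

22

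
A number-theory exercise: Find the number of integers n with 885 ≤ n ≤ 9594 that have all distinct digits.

4448

The integers in [885, 9594] that have all distinct digits: 890, 891, 892, 893, 894, 895, …, 9586, 9587.
4448 qualify.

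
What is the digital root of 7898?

7+8+9+8 = 32
3+2 = 5

5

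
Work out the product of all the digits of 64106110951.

0

6×4×1×0×6×1×1×0×9×5×1 = 0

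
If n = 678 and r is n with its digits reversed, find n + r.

1554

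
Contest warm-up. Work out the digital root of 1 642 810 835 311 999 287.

1+6+4+2+8+1+0+8+3+5+3+1+1+9+9+9+2+8+7 = 87
8+7 = 15
1+5 = 6

6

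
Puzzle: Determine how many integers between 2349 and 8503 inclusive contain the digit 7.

2388

The integers in [2349, 8503] that contain the digit 7: 2357, 2367, 2370, 2371, 2372, 2373, …, 8487, 8497.
2388 qualify.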